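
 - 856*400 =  - 342400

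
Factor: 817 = 19^1*43^1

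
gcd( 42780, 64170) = 21390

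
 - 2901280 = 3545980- 6447260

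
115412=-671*(-172) 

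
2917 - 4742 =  - 1825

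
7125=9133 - 2008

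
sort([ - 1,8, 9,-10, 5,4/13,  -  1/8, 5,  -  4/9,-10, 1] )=[-10,-10, - 1, - 4/9,-1/8, 4/13 , 1,5, 5, 8, 9]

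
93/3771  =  31/1257 = 0.02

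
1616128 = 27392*59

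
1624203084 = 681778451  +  942424633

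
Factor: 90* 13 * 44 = 2^3*3^2*5^1 * 11^1* 13^1 = 51480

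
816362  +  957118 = 1773480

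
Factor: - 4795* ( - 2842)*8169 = 2^1*3^1*5^1*7^4*29^1*137^1*389^1 = 111322148910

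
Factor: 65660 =2^2*5^1*7^2*67^1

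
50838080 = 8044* 6320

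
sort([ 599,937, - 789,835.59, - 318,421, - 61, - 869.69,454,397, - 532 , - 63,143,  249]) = [ - 869.69 , - 789, - 532, - 318, - 63,-61 , 143 , 249, 397, 421, 454,599, 835.59,937] 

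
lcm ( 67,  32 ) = 2144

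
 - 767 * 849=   -  651183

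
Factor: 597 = 3^1*199^1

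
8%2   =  0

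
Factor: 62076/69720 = 739/830 = 2^(-1 )*5^(  -  1 )*83^( - 1) * 739^1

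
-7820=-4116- 3704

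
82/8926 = 41/4463 = 0.01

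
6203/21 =6203/21  =  295.38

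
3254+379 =3633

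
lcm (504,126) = 504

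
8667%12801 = 8667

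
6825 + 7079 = 13904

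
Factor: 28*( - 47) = -2^2*7^1*47^1 = -1316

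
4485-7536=-3051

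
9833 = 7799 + 2034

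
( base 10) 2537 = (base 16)9e9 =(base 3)10110222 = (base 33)2at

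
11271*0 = 0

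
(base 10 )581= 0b1001000101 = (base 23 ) 126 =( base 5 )4311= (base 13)359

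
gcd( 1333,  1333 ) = 1333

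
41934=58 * 723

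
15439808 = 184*83912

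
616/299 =2 + 18/299 = 2.06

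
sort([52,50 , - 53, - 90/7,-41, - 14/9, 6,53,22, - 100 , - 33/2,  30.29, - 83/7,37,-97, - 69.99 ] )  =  [ - 100, - 97,-69.99, - 53  , - 41,-33/2, - 90/7, - 83/7, - 14/9,6 , 22,30.29,37,50, 52,53]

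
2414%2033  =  381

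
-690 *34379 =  - 23721510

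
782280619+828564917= 1610845536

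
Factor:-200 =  - 2^3*5^2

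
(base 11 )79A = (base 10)956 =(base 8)1674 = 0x3BC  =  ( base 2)1110111100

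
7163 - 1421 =5742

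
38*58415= 2219770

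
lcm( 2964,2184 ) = 41496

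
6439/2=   6439/2 = 3219.50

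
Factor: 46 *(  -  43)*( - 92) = 2^3*23^2*43^1 =181976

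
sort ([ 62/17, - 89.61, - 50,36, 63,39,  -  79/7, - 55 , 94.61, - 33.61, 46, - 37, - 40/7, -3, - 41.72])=[  -  89.61 ,  -  55,  -  50,-41.72, - 37,  -  33.61,  -  79/7, - 40/7,-3,62/17,36,  39,46,63, 94.61] 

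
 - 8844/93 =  - 96 + 28/31 = - 95.10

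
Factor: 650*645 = 419250 = 2^1*3^1*5^3*13^1*43^1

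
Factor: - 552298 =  - 2^1 * 271^1*1019^1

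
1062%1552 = 1062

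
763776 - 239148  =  524628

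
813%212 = 177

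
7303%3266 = 771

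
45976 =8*5747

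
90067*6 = 540402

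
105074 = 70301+34773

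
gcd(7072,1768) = 1768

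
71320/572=124 + 98/143 = 124.69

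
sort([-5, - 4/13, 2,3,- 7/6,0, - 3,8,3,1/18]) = [ - 5, - 3, - 7/6, - 4/13,0,1/18,2,3,3,8]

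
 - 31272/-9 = 10424/3 = 3474.67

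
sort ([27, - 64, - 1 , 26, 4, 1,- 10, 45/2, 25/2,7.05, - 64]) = [ - 64, - 64, - 10, - 1,1, 4,7.05,25/2,45/2, 26,27 ]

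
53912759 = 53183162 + 729597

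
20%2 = 0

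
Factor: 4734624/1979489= 2^5*3^1 * 149^1*331^1*1979489^( - 1 ) 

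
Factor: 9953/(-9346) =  - 2^( - 1 )*37^1*269^1*4673^( - 1 )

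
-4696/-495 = 4696/495   =  9.49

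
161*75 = 12075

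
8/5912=1/739  =  0.00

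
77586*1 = 77586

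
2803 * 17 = 47651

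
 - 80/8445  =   - 1 + 1673/1689 = - 0.01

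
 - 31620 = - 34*930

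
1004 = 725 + 279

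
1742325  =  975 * 1787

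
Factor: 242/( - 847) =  - 2^1*7^(-1)  =  -2/7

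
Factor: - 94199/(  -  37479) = 3^(-1)*7^1*13^( - 1 )*31^(-2)*13457^1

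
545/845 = 109/169 = 0.64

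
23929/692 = 34+401/692 = 34.58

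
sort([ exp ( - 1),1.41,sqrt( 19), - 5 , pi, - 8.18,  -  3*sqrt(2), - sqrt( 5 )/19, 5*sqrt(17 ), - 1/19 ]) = [ - 8.18, - 5, - 3*sqrt (2), - sqrt ( 5)/19, - 1/19 , exp ( - 1 ), 1.41,pi,sqrt( 19) , 5*sqrt(17)]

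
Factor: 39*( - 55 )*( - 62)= 132990 = 2^1*3^1*5^1*11^1 * 13^1  *31^1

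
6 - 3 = 3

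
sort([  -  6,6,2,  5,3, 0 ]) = [ - 6,0,2, 3, 5,  6]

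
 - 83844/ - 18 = 4658/1 = 4658.00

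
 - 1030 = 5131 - 6161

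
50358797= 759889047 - 709530250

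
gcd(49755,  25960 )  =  5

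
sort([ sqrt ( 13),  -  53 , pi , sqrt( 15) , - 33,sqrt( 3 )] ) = [ -53, - 33,sqrt(3), pi,sqrt( 13 ),sqrt(15 ) ] 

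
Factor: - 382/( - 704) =2^(  -  5)*11^(- 1) * 191^1 = 191/352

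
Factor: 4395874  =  2^1*7^1*313991^1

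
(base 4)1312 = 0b1110110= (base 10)118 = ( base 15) 7D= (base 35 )3D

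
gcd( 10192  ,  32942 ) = 182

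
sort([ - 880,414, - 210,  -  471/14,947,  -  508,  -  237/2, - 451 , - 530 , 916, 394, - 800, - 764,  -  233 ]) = [ -880, - 800, - 764,  -  530, - 508, - 451, - 233 , - 210,- 237/2,  -  471/14,394,414,  916,947] 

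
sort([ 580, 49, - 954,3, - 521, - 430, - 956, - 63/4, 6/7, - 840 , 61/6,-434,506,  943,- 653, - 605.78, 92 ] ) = [-956, - 954, - 840, - 653, - 605.78, - 521,  -  434, -430, - 63/4,  6/7, 3,61/6,49,92, 506, 580 , 943]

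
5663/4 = 1415 + 3/4 = 1415.75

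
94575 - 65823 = 28752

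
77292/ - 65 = -77292/65 = -  1189.11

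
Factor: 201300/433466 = 2^1*3^1*5^2* 17^( -1 ) * 19^( -1) = 150/323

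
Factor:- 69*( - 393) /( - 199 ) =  - 27117/199=- 3^2*23^1*131^1*199^(-1 ) 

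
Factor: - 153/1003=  - 3^2*59^( - 1) = - 9/59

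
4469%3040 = 1429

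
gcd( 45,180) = 45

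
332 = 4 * 83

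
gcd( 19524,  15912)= 12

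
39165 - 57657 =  - 18492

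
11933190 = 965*12366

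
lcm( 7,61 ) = 427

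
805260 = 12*67105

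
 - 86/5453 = - 86/5453 = - 0.02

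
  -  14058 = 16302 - 30360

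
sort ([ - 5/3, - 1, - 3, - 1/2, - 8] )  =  [-8, - 3 , - 5/3,- 1,  -  1/2]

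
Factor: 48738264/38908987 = 2^3*3^1 * 13^( - 1 )*43^1*83^1*569^1*2992999^( - 1 ) 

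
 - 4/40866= - 1 + 20431/20433 = - 0.00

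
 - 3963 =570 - 4533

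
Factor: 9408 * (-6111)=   -  2^6*3^3 * 7^3*97^1 = -  57492288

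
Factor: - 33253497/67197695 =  - 3^4*5^ ( - 1)*199^1*307^( - 1)*2063^1*43777^(  -  1 ) 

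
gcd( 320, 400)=80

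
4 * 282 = 1128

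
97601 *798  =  77885598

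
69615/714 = 97 + 1/2 = 97.50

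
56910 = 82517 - 25607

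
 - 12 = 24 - 36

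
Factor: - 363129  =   - 3^1*13^1* 9311^1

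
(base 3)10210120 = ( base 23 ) 559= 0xAD1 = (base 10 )2769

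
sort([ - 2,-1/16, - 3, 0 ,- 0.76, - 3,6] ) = [ - 3,-3,- 2, -0.76, - 1/16, 0, 6 ] 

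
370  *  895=331150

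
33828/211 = 33828/211 = 160.32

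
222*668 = 148296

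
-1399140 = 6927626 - 8326766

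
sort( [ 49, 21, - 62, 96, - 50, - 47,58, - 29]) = [-62, - 50,- 47,-29, 21 , 49,  58,96]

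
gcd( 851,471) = 1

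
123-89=34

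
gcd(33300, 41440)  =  740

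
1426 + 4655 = 6081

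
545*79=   43055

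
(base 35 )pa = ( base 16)375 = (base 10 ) 885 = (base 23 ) 1FB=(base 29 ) 11F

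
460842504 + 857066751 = 1317909255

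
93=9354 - 9261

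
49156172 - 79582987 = -30426815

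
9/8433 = 1/937 = 0.00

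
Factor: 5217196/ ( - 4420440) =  - 2^( - 1 )* 3^(-3)*5^(  -  1 )*4093^( - 1)*1304299^1 = - 1304299/1105110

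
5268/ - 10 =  - 2634/5= - 526.80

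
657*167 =109719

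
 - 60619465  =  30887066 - 91506531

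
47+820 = 867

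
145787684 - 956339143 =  - 810551459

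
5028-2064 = 2964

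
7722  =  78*99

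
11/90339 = 11/90339 = 0.00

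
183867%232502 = 183867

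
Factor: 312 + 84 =2^2  *3^2*11^1=   396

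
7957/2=7957/2 = 3978.50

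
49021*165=8088465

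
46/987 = 46/987  =  0.05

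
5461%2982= 2479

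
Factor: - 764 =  - 2^2*191^1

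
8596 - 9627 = - 1031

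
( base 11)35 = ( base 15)28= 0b100110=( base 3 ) 1102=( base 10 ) 38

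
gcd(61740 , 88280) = 20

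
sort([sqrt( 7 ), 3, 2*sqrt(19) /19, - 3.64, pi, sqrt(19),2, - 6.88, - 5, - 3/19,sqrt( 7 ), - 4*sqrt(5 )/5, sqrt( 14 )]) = [ - 6.88, - 5,  -  3.64, - 4*sqrt(5 )/5  ,-3/19,  2*sqrt( 19 ) /19,  2, sqrt( 7),  sqrt(7), 3, pi, sqrt(14), sqrt(19) ]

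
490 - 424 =66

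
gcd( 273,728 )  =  91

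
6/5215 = 6/5215 = 0.00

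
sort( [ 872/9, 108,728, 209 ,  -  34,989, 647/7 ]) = [ - 34,  647/7, 872/9,  108, 209, 728, 989 ]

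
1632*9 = 14688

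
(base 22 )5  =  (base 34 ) 5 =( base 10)5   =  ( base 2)101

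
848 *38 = 32224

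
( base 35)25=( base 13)5A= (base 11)69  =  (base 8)113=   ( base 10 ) 75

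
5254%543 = 367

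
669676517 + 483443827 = 1153120344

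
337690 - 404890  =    -  67200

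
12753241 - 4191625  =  8561616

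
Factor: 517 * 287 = 148379 = 7^1*11^1 * 41^1 * 47^1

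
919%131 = 2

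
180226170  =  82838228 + 97387942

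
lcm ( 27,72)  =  216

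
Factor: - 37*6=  - 2^1*3^1*37^1 = -  222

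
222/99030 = 37/16505 = 0.00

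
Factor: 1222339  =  53^1*23063^1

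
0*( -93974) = 0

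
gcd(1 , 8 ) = 1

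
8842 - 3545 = 5297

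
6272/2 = 3136=3136.00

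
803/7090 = 803/7090 = 0.11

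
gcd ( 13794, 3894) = 66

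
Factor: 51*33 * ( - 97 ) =-3^2*11^1*17^1*97^1=- 163251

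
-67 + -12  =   - 79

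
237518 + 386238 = 623756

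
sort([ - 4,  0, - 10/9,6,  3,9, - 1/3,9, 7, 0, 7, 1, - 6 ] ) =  [-6,- 4, - 10/9,-1/3,0,0,1,3,6,7,7, 9,  9]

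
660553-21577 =638976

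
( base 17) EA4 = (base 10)4220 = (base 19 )bd2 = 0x107c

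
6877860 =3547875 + 3329985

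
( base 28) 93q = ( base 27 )9MB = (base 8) 15776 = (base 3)100211102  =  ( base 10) 7166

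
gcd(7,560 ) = 7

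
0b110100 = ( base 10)52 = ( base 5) 202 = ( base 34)1i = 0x34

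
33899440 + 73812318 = 107711758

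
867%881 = 867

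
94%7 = 3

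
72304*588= 42514752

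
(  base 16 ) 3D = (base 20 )31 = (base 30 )21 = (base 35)1Q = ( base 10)61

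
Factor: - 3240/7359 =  - 1080/2453 = - 2^3*3^3*  5^1*11^(  -  1) * 223^( - 1 ) 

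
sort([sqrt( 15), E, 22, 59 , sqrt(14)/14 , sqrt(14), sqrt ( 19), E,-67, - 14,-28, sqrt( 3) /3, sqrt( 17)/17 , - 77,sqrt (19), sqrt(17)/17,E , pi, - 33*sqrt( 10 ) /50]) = [ - 77,- 67,-28, - 14, - 33*sqrt (10 ) /50,  sqrt(17) /17, sqrt( 17 ) /17, sqrt( 14)/14, sqrt( 3) /3, E,E,E,pi , sqrt( 14 ), sqrt ( 15), sqrt(19), sqrt (19), 22,59]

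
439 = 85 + 354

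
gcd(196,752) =4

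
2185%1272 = 913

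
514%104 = 98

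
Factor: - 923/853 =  - 13^1*71^1*853^( - 1)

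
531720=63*8440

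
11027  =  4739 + 6288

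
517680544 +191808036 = 709488580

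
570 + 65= 635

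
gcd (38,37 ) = 1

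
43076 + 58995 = 102071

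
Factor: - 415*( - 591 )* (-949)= - 232756485 = -3^1 * 5^1 *13^1*73^1 * 83^1*  197^1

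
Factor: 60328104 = 2^3*3^1*17^1*147863^1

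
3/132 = 1/44 =0.02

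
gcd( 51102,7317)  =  9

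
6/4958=3/2479 = 0.00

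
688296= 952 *723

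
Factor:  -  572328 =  - 2^3*3^2*7949^1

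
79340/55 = 1442 + 6/11 = 1442.55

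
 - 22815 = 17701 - 40516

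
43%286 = 43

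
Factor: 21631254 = 2^1 * 3^1 * 233^1 * 15473^1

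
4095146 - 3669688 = 425458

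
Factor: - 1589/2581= -7^1 * 29^( -1)*89^( - 1) * 227^1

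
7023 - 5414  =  1609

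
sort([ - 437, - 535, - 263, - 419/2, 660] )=[-535, - 437, - 263, - 419/2, 660]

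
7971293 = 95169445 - 87198152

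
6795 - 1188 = 5607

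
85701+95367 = 181068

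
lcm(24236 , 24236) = 24236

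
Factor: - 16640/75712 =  -20/91=- 2^2*5^1*7^( - 1)*13^ ( - 1 ) 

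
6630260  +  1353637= 7983897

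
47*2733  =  128451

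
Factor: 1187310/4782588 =2^( - 1 )*5^1*  19^1*2083^1*398549^(-1)=197885/797098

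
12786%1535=506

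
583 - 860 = - 277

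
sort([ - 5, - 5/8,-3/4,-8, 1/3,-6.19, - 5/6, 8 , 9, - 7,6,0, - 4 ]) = [ - 8, - 7, - 6.19,-5, - 4, - 5/6 , - 3/4, - 5/8, 0,1/3,6,8, 9 ] 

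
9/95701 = 9/95701 = 0.00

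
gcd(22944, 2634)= 6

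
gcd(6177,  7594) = 1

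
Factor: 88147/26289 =3^( - 2 )*23^( - 1)*127^( - 1 )*181^1 * 487^1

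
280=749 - 469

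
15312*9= 137808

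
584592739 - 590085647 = - 5492908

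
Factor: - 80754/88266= - 43/47 = - 43^1*47^( - 1)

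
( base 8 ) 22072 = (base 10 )9274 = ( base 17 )1F19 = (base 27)CJD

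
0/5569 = 0  =  0.00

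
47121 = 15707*3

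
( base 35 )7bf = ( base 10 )8975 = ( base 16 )230f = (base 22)ibl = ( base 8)21417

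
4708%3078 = 1630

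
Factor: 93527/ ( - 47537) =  - 31^1*431^1*6791^( - 1) = - 13361/6791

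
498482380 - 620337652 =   -  121855272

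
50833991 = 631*80561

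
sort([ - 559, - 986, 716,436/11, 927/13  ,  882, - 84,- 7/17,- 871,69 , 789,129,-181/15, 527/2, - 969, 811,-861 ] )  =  [ - 986 , - 969, - 871,-861,  -  559,- 84, - 181/15,-7/17, 436/11, 69,  927/13,  129, 527/2, 716,789,811, 882] 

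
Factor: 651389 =17^1*38317^1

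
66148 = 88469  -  22321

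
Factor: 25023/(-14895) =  - 3^ (-1 )*5^( - 1 )*19^1*331^( - 1)*439^1 = - 8341/4965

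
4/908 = 1/227 = 0.00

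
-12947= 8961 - 21908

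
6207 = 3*2069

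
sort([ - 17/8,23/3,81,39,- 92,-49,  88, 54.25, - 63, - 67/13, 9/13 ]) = [ - 92, - 63, - 49, - 67/13, - 17/8,9/13, 23/3, 39, 54.25, 81, 88] 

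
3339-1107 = 2232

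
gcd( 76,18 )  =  2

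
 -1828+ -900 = -2728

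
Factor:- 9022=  - 2^1 *13^1*347^1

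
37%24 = 13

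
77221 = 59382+17839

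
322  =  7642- 7320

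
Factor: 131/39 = 3^ ( - 1) * 13^ (  -  1)*131^1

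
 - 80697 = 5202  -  85899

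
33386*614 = 20499004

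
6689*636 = 4254204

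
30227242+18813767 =49041009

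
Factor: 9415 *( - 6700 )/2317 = -2^2*5^3*67^1*269^1*331^ ( - 1) =- 9011500/331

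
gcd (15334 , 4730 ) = 22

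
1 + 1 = 2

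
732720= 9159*80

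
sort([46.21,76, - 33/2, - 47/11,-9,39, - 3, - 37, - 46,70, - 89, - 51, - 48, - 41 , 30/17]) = [ - 89, - 51, - 48,-46,  -  41, - 37, - 33/2, - 9, - 47/11, - 3,30/17, 39, 46.21, 70,76]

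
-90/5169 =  - 1+1693/1723 = - 0.02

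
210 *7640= 1604400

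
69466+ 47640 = 117106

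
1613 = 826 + 787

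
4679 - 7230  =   - 2551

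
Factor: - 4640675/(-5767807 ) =5^2 * 13^1*101^( - 1)*109^1*131^1*57107^( - 1 )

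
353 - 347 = 6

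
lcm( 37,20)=740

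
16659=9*1851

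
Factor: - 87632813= - 87632813^1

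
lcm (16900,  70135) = 1402700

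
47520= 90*528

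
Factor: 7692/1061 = 2^2*3^1*641^1*1061^ (-1)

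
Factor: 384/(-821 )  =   - 2^7*3^1*821^(-1 ) 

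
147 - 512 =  - 365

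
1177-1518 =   -  341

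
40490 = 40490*1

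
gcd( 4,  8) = 4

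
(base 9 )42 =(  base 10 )38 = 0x26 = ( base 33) 15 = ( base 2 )100110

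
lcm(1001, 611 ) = 47047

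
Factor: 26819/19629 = 3^(-3 ) *13^1*727^ (-1 )* 2063^1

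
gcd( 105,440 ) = 5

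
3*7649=22947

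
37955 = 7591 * 5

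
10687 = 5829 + 4858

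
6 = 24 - 18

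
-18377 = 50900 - 69277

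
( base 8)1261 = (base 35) jo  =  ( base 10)689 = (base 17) 269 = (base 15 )30e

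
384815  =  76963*5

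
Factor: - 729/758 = - 2^( - 1 )*3^6* 379^( - 1 )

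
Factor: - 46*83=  - 2^1 *23^1 * 83^1=- 3818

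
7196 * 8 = 57568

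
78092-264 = 77828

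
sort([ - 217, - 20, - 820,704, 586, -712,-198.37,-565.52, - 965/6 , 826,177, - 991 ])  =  [ -991 , - 820 , - 712,  -  565.52,-217,-198.37, -965/6, - 20, 177, 586,704,826 ] 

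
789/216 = 263/72 = 3.65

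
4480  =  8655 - 4175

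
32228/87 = 32228/87 = 370.44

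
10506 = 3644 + 6862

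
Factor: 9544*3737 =35665928  =  2^3 *37^1  *  101^1*1193^1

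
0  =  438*0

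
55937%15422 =9671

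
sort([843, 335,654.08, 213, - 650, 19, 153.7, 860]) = [-650, 19, 153.7,213, 335, 654.08,  843, 860 ]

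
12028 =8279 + 3749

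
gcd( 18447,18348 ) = 33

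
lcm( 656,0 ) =0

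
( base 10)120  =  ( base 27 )4C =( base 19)66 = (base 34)3i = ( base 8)170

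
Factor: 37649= 37649^1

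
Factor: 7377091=359^1*20549^1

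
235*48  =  11280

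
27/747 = 3/83 = 0.04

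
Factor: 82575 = 3^2*5^2*367^1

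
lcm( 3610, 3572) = 339340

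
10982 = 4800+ 6182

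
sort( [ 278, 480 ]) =[278,480]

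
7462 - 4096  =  3366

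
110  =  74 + 36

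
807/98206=807/98206 = 0.01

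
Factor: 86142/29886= 49/17 = 7^2*17^ (-1)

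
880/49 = 17  +  47/49=17.96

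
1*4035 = 4035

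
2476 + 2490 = 4966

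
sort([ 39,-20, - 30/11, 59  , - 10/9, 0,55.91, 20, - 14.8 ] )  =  [-20, - 14.8  , - 30/11,- 10/9,0,20,39,55.91,59]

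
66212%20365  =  5117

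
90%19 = 14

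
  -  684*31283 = -21397572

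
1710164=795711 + 914453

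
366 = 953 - 587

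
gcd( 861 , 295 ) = 1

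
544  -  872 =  - 328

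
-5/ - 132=5/132= 0.04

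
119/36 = 119/36 = 3.31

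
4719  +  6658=11377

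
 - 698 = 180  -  878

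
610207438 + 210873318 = 821080756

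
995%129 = 92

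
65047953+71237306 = 136285259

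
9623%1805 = 598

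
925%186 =181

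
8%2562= 8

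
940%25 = 15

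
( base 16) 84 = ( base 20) 6c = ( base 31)48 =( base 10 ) 132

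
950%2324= 950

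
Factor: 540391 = 540391^1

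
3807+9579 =13386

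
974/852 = 1 + 61/426 = 1.14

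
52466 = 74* 709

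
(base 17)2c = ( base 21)24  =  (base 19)28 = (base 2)101110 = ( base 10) 46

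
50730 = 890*57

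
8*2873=22984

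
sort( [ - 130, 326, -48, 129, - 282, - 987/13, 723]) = [ - 282, - 130, - 987/13, - 48,129, 326,  723] 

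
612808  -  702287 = -89479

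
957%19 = 7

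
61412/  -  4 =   -  15353/1 = -  15353.00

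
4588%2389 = 2199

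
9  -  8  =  1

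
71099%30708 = 9683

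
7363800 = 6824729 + 539071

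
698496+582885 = 1281381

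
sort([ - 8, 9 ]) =[- 8,  9] 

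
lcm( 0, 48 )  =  0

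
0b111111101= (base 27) IN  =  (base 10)509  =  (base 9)625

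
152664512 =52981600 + 99682912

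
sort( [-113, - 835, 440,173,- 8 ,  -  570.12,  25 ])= [  -  835, - 570.12 ,  -  113,-8 , 25,173,440 ] 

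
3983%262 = 53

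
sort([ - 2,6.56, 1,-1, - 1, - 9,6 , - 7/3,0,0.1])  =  [-9 ,-7/3, - 2, - 1, - 1,0,0.1, 1,6,6.56]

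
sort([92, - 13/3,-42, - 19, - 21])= [ - 42,-21, - 19,-13/3, 92] 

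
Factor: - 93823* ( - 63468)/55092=496229847/4591 = 3^1*17^1 * 41^1*43^1 * 4591^( - 1)*5519^1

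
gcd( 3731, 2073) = 1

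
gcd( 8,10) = 2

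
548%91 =2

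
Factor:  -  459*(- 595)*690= 2^1 * 3^4 * 5^2*7^1*17^2*23^1 = 188442450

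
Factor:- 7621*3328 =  - 2^8*13^1*  7621^1 = - 25362688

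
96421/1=96421 = 96421.00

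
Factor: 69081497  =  311^1*222127^1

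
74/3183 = 74/3183 = 0.02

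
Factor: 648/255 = 216/85 = 2^3*3^3 * 5^( - 1)*17^(-1)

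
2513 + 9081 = 11594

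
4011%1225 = 336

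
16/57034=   8/28517 = 0.00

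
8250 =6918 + 1332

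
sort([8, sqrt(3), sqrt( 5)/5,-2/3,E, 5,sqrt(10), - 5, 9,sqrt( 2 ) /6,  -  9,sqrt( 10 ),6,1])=[  -  9, - 5, - 2/3, sqrt(2)/6, sqrt(5 ) /5,1, sqrt(3),E, sqrt (10),sqrt(10),5 , 6, 8, 9] 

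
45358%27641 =17717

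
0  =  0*( - 6234)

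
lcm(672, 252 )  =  2016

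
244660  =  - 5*( - 48932) 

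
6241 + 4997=11238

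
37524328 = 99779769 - 62255441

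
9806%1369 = 223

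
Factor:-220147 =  - 220147^1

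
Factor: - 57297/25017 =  - 71/31 = - 31^( - 1)*71^1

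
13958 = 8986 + 4972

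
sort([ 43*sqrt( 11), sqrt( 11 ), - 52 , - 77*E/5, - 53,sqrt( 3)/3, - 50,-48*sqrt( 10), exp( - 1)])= [ - 48*sqrt( 10), - 53, - 52,-50, - 77*E/5 , exp( - 1 ), sqrt( 3)/3,sqrt( 11),  43*sqrt( 11)]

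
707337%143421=133653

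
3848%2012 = 1836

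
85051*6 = 510306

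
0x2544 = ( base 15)2C60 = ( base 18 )1B80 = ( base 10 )9540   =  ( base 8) 22504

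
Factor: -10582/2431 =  - 2^1*17^( - 1)*37^1 = -74/17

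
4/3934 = 2/1967=0.00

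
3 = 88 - 85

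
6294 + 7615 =13909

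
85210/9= 85210/9 = 9467.78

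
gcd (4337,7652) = 1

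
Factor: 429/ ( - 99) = -3^( - 1)*13^1= -13/3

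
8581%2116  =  117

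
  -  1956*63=-123228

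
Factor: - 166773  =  - 3^1*23^1*2417^1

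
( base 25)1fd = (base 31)11L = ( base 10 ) 1013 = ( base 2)1111110101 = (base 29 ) 15r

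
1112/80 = 13+ 9/10 = 13.90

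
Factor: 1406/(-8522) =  - 703/4261 = - 19^1*37^1*4261^( - 1)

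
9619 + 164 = 9783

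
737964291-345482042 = 392482249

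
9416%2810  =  986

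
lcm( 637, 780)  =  38220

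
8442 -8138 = 304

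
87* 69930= 6083910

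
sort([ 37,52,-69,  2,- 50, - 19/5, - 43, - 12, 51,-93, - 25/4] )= [ - 93,  -  69, - 50,- 43, -12, - 25/4,-19/5, 2,37,51, 52 ] 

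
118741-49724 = 69017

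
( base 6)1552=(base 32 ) DC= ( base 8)654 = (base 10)428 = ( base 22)JA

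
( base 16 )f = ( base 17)F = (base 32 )f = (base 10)15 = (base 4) 33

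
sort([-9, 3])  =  [- 9,3] 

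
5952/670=8 + 296/335=8.88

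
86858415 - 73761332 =13097083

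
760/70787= 760/70787 = 0.01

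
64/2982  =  32/1491= 0.02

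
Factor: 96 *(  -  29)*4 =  - 2^7*3^1*29^1 = -  11136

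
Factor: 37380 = 2^2*3^1*5^1*7^1*89^1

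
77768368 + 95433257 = 173201625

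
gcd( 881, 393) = 1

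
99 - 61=38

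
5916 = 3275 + 2641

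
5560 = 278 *20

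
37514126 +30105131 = 67619257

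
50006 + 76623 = 126629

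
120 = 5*24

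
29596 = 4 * 7399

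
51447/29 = 51447/29=   1774.03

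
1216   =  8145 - 6929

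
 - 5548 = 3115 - 8663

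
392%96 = 8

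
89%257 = 89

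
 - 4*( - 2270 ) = 9080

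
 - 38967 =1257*( - 31)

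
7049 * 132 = 930468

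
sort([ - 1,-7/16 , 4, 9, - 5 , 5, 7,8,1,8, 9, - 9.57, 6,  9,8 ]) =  [- 9.57, - 5 ,-1  , -7/16, 1,4, 5,6,  7,8, 8,  8,9,  9, 9 ]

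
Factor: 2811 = 3^1*937^1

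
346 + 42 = 388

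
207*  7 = 1449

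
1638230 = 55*29786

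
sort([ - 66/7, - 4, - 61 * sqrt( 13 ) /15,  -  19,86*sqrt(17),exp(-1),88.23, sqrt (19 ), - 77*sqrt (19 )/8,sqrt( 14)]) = [ - 77*sqrt( 19)/8,- 19, - 61*sqrt( 13 )/15, - 66/7 ,  -  4,exp( - 1 ), sqrt( 14 ), sqrt ( 19 ), 88.23, 86*sqrt( 17) ]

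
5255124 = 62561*84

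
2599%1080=439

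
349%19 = 7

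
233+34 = 267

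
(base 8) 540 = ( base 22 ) G0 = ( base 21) gg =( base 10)352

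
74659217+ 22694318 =97353535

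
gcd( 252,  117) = 9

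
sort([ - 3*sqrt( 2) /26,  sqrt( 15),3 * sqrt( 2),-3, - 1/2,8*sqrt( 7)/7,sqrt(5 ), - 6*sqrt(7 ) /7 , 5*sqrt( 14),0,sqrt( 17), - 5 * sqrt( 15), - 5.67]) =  [ - 5  *sqrt(15),-5.67,-3,-6*sqrt( 7)/7, - 1/2, - 3*sqrt( 2)/26, 0, sqrt( 5 ),8*sqrt( 7 ) /7,sqrt (15 ), sqrt( 17), 3*sqrt( 2),5*sqrt( 14 )] 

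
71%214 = 71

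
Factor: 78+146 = 2^5*7^1 = 224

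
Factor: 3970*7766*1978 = 60983757560 = 2^3*5^1*11^1*23^1*43^1*353^1*397^1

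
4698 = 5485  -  787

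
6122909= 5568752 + 554157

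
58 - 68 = -10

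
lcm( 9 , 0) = 0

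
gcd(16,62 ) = 2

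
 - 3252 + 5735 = 2483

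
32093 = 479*67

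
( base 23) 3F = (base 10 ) 84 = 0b1010100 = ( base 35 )2e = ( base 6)220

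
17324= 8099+9225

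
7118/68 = 104 + 23/34 = 104.68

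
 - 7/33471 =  - 7/33471 = - 0.00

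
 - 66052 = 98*(  -  674 )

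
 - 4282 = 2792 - 7074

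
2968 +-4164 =  -  1196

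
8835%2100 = 435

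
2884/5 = 2884/5 = 576.80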